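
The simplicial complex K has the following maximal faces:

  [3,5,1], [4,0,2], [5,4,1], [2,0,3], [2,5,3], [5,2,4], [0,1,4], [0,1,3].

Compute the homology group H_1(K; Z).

H_1 = 0.

K has 6 vertices, 12 edges, 8 triangles.
rank ∂_1 = 5, rank ∂_2 = 7 ⇒ b_1 = 12 − 5 − 7 = 0; all invariant factors of ∂_2 are 1 so no torsion. So H_1 ≅ 0.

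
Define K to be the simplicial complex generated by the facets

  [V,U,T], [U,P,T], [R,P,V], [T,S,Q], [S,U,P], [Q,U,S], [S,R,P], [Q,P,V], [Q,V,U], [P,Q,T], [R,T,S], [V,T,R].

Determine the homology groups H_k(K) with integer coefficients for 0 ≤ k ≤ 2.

Take the total order P < Q < R < S < T < U < V on the vertex set. Then K (dimension 2) consists of the simplices:

  0-simplices (7): P, Q, R, S, T, U, V
  1-simplices (18): PQ, PR, PS, PT, PU, PV, QS, QT, QU, QV, RS, RT, RV, ST, SU, TU, TV, UV
  2-simplices (12): PQT, PQV, PRS, PRV, PSU, PTU, QST, QSU, QUV, RST, RTV, TUV

Hence C_0 ≅ Z^7, C_1 ≅ Z^18, C_2 ≅ Z^12.

∂_1: C_1 → C_0 maps an edge to its endpoints' difference, ∂[p,q] = q − p.
The resulting 7×18 matrix has rank 6, and its Smith normal form has invariant factors (1,1,1,1,1,1).

∂_2: C_2 → C_1 sends each 2-simplex [p,q,r] to [q,r] − [p,r] + [p,q]. For instance
  ∂PRS = RS − PS + PR,
  ∂PSU = SU − PU + PS.
As a 18×12 matrix over Z this has rank 12, with invariant factors (1,1,1,1,1,1,1,1,1,1,1,2).

Now H_k = ker ∂_k / im ∂_{k+1}, so:

  H_0: rank C_0 − rank ∂_1 = 7 − 6 = 1, and the invariant factors of ∂_1 are all 1, so H_0 ≅ Z.
  H_1: rank ker ∂_1 − rank ∂_2 = (18 − 6) − 12 = 0, and ∂_2 has invariant factor 2 > 1, so H_1 ≅ Z/2.
  H_2: rank ker ∂_2 − rank ∂_3 = (12 − 12) − 0 = 0, and there is no ∂_3, so H_2 ≅ 0.

As a check, the Euler characteristic is 7 − 18 + 12 = 1, which agrees with 1 − 0 + 0 = 1.
(K is a triangulation of the real projective plane RP^2.)

H_0 ≅ Z,  H_1 ≅ Z/2,  H_2 = 0.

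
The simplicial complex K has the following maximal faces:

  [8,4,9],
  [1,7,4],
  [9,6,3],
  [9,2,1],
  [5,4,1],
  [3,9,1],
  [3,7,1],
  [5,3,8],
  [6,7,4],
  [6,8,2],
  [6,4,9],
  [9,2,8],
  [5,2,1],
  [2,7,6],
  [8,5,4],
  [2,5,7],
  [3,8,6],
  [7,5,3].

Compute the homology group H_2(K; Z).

Take the total order 1 < 2 < 3 < 4 < 5 < 6 < 7 < 8 < 9 on the vertex set. Then K (dimension 2) consists of the simplices:

  0-simplices (9): [1], [2], [3], [4], [5], [6], [7], [8], [9]
  1-simplices (27): (27 of them)
  2-simplices (18): [1,2,5], [1,2,9], [1,3,7], [1,3,9], [1,4,5], [1,4,7], [2,5,7], [2,6,7], [2,6,8], [2,8,9], [3,5,7], [3,5,8], [3,6,8], [3,6,9], [4,5,8], [4,6,7], [4,6,9], [4,8,9]

so the chain groups are C_0 ≅ Z^9, C_1 ≅ Z^27, C_2 ≅ Z^18.

∂_1: C_1 → C_0 maps an edge to its endpoints' difference, ∂[p,q] = q − p. For instance
  ∂[1,2] = [2] − [1].
The resulting 9×27 matrix has rank 8, and its Smith normal form has invariant factors (1,1,1,1,1,1,1,1).

∂_2: C_2 → C_1 maps a triangle to the signed sum of its edges. For instance
  ∂[1,3,9] = [3,9] − [1,9] + [1,3],
  ∂[3,5,8] = [5,8] − [3,8] + [3,5].
The resulting 27×18 matrix has rank 18, and its Smith normal form has invariant factors (1,1,1,1,1,1,1,1,1,1,1,1,1,1,1,1,1,2).

Reading off H_k = ker ∂_k / im ∂_{k+1}:

  H_2: rank ker ∂_2 − rank ∂_3 = (18 − 18) − 0 = 0, and there is no ∂_3, so H_2 = 0.

H_2 ≅ 0.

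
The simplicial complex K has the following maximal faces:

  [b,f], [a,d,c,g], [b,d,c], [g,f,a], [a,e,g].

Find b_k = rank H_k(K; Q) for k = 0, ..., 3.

b_0 = 1, b_1 = 1, b_2 = 0, b_3 = 0.

Order the vertices as a < b < c < d < e < f < g. Listing each simplex with vertices in this order, K has dimension 3 with simplices:

  0-simplices (7): a, b, c, d, e, f, g
  1-simplices (13): ac, ad, ae, af, ag, bc, bd, bf, cd, cg, dg, eg, fg
  2-simplices (7): acd, acg, adg, aeg, afg, bcd, cdg
  3-simplices (1): acdg

giving chain groups C_0 ≅ Z^7, C_1 ≅ Z^13, C_2 ≅ Z^7, C_3 ≅ Z^1.

Boundary ∂_1: C_1 → C_0 is given by ∂[p,q] = [q] − [p].
The resulting 7×13 matrix has rank 6, and its Smith normal form has invariant factors (1,1,1,1,1,1).

∂_2: C_2 → C_1 maps a triangle to the signed sum of its edges. For instance
  ∂acg = cg − ag + ac,
  ∂aeg = eg − ag + ae.
The resulting 13×7 matrix has rank 6, and its Smith normal form has invariant factors (1,1,1,1,1,1).

Boundary ∂_3: C_3 → C_2 sends each 3-simplex σ to the alternating sum Σ_i (−1)^i (σ with its i-th vertex removed). For instance
  ∂acdg = cdg − adg + acg − acd.
This gives a 7×1 integer matrix of rank 1; reducing to Smith normal form yields diagonal entries (1).

Reading off H_k = ker ∂_k / im ∂_{k+1}:

  H_0: rank C_0 − rank ∂_1 = 7 − 6 = 1, and the invariant factors of ∂_1 are all 1, so H_0 = Z.
  H_1: rank ker ∂_1 − rank ∂_2 = (13 − 6) − 6 = 1, and the invariant factors of ∂_2 are all 1, so H_1 = Z.
  H_2: rank ker ∂_2 − rank ∂_3 = (7 − 6) − 1 = 0, and the invariant factors of ∂_3 are all 1, so H_2 = 0.
  H_3: rank ker ∂_3 − rank ∂_4 = (1 − 1) − 0 = 0, and there is no ∂_4, so H_3 = 0.

Hence the Betti numbers are b_0 = 1, b_1 = 1, b_2 = 0, b_3 = 0.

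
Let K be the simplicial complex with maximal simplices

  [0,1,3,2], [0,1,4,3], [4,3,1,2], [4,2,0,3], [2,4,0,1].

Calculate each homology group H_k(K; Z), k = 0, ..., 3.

H_0 ≅ Z,  H_1 = 0,  H_2 = 0,  H_3 ≅ Z.

Take the total order 0 < 1 < 2 < 3 < 4 on the vertex set. Then K (dimension 3) consists of the simplices:

  0-simplices (5): [0], [1], [2], [3], [4]
  1-simplices (10): [0,1], [0,2], [0,3], [0,4], [1,2], [1,3], [1,4], [2,3], [2,4], [3,4]
  2-simplices (10): [0,1,2], [0,1,3], [0,1,4], [0,2,3], [0,2,4], [0,3,4], [1,2,3], [1,2,4], [1,3,4], [2,3,4]
  3-simplices (5): [0,1,2,3], [0,1,2,4], [0,1,3,4], [0,2,3,4], [1,2,3,4]

giving chain groups C_0 ≅ Z^5, C_1 ≅ Z^10, C_2 ≅ Z^10, C_3 ≅ Z^5.

Boundary ∂_1: C_1 → C_0 sends each edge [p,q] (with p < q) to q − p. For instance
  ∂[0,2] = [2] − [0].
The 5×10 boundary matrix has rank 4 and Smith normal form diag(1,1,1,1).

Boundary ∂_2: C_2 → C_1 acts by ∂[p,q,r] = [q,r] − [p,r] + [p,q]. For instance
  ∂[1,2,4] = [2,4] − [1,4] + [1,2],
  ∂[1,2,3] = [2,3] − [1,3] + [1,2].
The resulting 10×10 matrix has rank 6, and its Smith normal form has invariant factors (1,1,1,1,1,1).

∂_3: C_3 → C_2 sends each 3-simplex σ to the alternating sum Σ_i (−1)^i (σ with its i-th vertex removed). For instance
  ∂[0,1,3,4] = [1,3,4] − [0,3,4] + [0,1,4] − [0,1,3],
  ∂[0,2,3,4] = [2,3,4] − [0,3,4] + [0,2,4] − [0,2,3].
As a 10×5 matrix over Z this has rank 4, with invariant factors (1,1,1,1).

From H_k ≅ ker(∂_k) / im(∂_{k+1}) we obtain:

  H_0: rank C_0 − rank ∂_1 = 5 − 4 = 1, and the invariant factors of ∂_1 are all 1, so H_0 = Z.
  H_1: rank ker ∂_1 − rank ∂_2 = (10 − 4) − 6 = 0, and the invariant factors of ∂_2 are all 1, so H_1 = 0.
  H_2: rank ker ∂_2 − rank ∂_3 = (10 − 6) − 4 = 0, and the invariant factors of ∂_3 are all 1, so H_2 = 0.
  H_3: rank ker ∂_3 − rank ∂_4 = (5 − 4) − 0 = 1, and there is no ∂_4, so H_3 = Z.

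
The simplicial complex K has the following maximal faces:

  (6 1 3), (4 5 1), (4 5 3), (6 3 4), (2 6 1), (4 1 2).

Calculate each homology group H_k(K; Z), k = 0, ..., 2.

Take the total order 1 < 2 < 3 < 4 < 5 < 6 on the vertex set. Then K (dimension 2) consists of the simplices:

  0-simplices (6): [1], [2], [3], [4], [5], [6]
  1-simplices (12): [1,2], [1,3], [1,4], [1,5], [1,6], [2,4], [2,6], [3,4], [3,5], [3,6], [4,5], [4,6]
  2-simplices (6): [1,2,4], [1,2,6], [1,3,6], [1,4,5], [3,4,5], [3,4,6]

giving chain groups C_0 ≅ Z^6, C_1 ≅ Z^12, C_2 ≅ Z^6.

Boundary ∂_1: C_1 → C_0 maps an edge to its endpoints' difference, ∂[p,q] = q − p.
The resulting 6×12 matrix has rank 5, and its Smith normal form has invariant factors (1,1,1,1,1).

∂_2: C_2 → C_1 maps a triangle to the signed sum of its edges. For instance
  ∂[1,4,5] = [4,5] − [1,5] + [1,4],
  ∂[1,2,4] = [2,4] − [1,4] + [1,2].
The 12×6 boundary matrix has rank 6 and Smith normal form diag(1,1,1,1,1,1).

Reading off H_k = ker ∂_k / im ∂_{k+1}:

  H_0: rank C_0 − rank ∂_1 = 6 − 5 = 1, and the invariant factors of ∂_1 are all 1, so H_0 = Z.
  H_1: rank ker ∂_1 − rank ∂_2 = (12 − 5) − 6 = 1, and the invariant factors of ∂_2 are all 1, so H_1 = Z.
  H_2: rank ker ∂_2 − rank ∂_3 = (6 − 6) − 0 = 0, and there is no ∂_3, so H_2 = 0.

(K is a triangulation of the cylinder S^1 x I.)

H_0 ≅ Z,  H_1 ≅ Z,  H_2 = 0.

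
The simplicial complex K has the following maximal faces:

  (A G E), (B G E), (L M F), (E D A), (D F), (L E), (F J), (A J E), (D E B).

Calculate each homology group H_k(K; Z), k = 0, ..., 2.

H_0 = Z,  H_1 = Z^2,  H_2 = 0.

Order the vertices as A < B < D < E < F < G < J < L < M. Listing each simplex with vertices in this order, K has dimension 2 with simplices:

  0-simplices (9): A, B, D, E, F, G, J, L, M
  1-simplices (16): AD, AE, AG, AJ, BD, BE, BG, DE, DF, EG, EJ, EL, FJ, FL, FM, LM
  2-simplices (6): ADE, AEG, AEJ, BDE, BEG, FLM

so the chain groups are C_0 ≅ Z^9, C_1 ≅ Z^16, C_2 ≅ Z^6.

Boundary ∂_1: C_1 → C_0 maps an edge to its endpoints' difference, ∂[p,q] = q − p.
This gives a 9×16 integer matrix of rank 8; reducing to Smith normal form yields diagonal entries (1,1,1,1,1,1,1,1).

Boundary ∂_2: C_2 → C_1 maps a triangle to the signed sum of its edges. For instance
  ∂AEJ = EJ − AJ + AE,
  ∂BEG = EG − BG + BE.
As a 16×6 matrix over Z this has rank 6, with invariant factors (1,1,1,1,1,1).

From H_k ≅ ker(∂_k) / im(∂_{k+1}) we obtain:

  H_0: rank C_0 − rank ∂_1 = 9 − 8 = 1, and the invariant factors of ∂_1 are all 1, so H_0 ≅ Z.
  H_1: rank ker ∂_1 − rank ∂_2 = (16 − 8) − 6 = 2, and the invariant factors of ∂_2 are all 1, so H_1 ≅ Z^2.
  H_2: rank ker ∂_2 − rank ∂_3 = (6 − 6) − 0 = 0, and there is no ∂_3, so H_2 ≅ 0.

As a check, the Euler characteristic is 9 − 16 + 6 = -1, which agrees with 1 − 2 + 0 = -1.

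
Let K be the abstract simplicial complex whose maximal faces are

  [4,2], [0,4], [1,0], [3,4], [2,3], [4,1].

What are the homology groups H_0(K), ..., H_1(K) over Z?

Order the vertices as 0 < 1 < 2 < 3 < 4. Listing each simplex with vertices in this order, K has dimension 1 with simplices:

  0-simplices (5): [0], [1], [2], [3], [4]
  1-simplices (6): [0,1], [0,4], [1,4], [2,3], [2,4], [3,4]

giving chain groups C_0 ≅ Z^5, C_1 ≅ Z^6.

The boundary map ∂_1: C_1 → C_0 is given by ∂[p,q] = [q] − [p].
The 5×6 boundary matrix has rank 4 and Smith normal form diag(1,1,1,1).

Now H_k = ker ∂_k / im ∂_{k+1}, so:

  H_0: rank C_0 − rank ∂_1 = 5 − 4 = 1, and the invariant factors of ∂_1 are all 1, so H_0 = Z.
  H_1: rank ker ∂_1 − rank ∂_2 = (6 − 4) − 0 = 2, and there is no ∂_2, so H_1 = Z^2.

As a check, the Euler characteristic is 5 − 6 = -1, which agrees with 1 − 2 = -1.
(K is a triangulation of a wedge of 2 circles.)

H_0 = Z,  H_1 = Z^2.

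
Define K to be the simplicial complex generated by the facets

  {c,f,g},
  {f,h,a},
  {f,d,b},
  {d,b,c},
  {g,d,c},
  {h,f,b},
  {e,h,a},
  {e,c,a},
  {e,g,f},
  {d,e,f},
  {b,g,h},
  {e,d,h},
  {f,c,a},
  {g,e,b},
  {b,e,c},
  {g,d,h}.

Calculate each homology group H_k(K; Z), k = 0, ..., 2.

Fix the vertex order a < b < c < d < e < f < g < h and write every simplex with vertices in increasing order. Then dim K = 2 and the simplices of K are:

  0-simplices (8): a, b, c, d, e, f, g, h
  1-simplices (24): ac, ae, af, ah, bc, bd, be, bf, bg, bh, cd, ce, cf, cg, de, df, dg, dh, ef, eg, eh, fg, fh, gh
  2-simplices (16): ace, acf, aeh, afh, bcd, bce, bdf, beg, bfh, bgh, cdg, cfg, def, deh, dgh, efg

giving chain groups C_0 ≅ Z^8, C_1 ≅ Z^24, C_2 ≅ Z^16.

∂_1: C_1 → C_0 maps an edge to its endpoints' difference, ∂[p,q] = q − p. For instance
  ∂cg = g − c.
As a 8×24 matrix over Z this has rank 7, with invariant factors (1,1,1,1,1,1,1).

∂_2: C_2 → C_1 sends each 2-simplex [p,q,r] to [q,r] − [p,r] + [p,q]. For instance
  ∂bgh = gh − bh + bg,
  ∂efg = fg − eg + ef.
The resulting 24×16 matrix has rank 15, and its Smith normal form has invariant factors (1,1,1,1,1,1,1,1,1,1,1,1,1,1,1).

From H_k ≅ ker(∂_k) / im(∂_{k+1}) we obtain:

  H_0: rank C_0 − rank ∂_1 = 8 − 7 = 1, and the invariant factors of ∂_1 are all 1, so H_0 = Z.
  H_1: rank ker ∂_1 − rank ∂_2 = (24 − 7) − 15 = 2, and the invariant factors of ∂_2 are all 1, so H_1 = Z^2.
  H_2: rank ker ∂_2 − rank ∂_3 = (16 − 15) − 0 = 1, and there is no ∂_3, so H_2 = Z.

H_0 ≅ Z,  H_1 ≅ Z^2,  H_2 ≅ Z.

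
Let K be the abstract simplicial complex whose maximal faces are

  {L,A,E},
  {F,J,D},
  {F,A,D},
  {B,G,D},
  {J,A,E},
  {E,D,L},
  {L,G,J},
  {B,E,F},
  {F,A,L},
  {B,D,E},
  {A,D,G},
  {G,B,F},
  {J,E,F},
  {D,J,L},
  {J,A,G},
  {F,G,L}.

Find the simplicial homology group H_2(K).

H_2 = Z.

We work with the vertex ordering A < B < D < E < F < G < J < L. The simplices of K, each written with vertices in increasing order, are:

  0-simplices (8): A, B, D, E, F, G, J, L
  1-simplices (24): AD, AE, AF, AG, AJ, AL, BD, BE, BF, BG, DE, DF, DG, DJ, DL, EF, EJ, EL, FG, FJ, FL, GJ, GL, JL
  2-simplices (16): ADF, ADG, AEJ, AEL, AFL, AGJ, BDE, BDG, BEF, BFG, DEL, DFJ, DJL, EFJ, FGL, GJL

giving chain groups C_0 ≅ Z^8, C_1 ≅ Z^24, C_2 ≅ Z^16.

The boundary map ∂_1: C_1 → C_0 is given by ∂[p,q] = [q] − [p].
The resulting 8×24 matrix has rank 7, and its Smith normal form has invariant factors (1,1,1,1,1,1,1).

Boundary ∂_2: C_2 → C_1 sends each 2-simplex [p,q,r] to [q,r] − [p,r] + [p,q]. For instance
  ∂AEJ = EJ − AJ + AE,
  ∂BFG = FG − BG + BF.
This gives a 24×16 integer matrix of rank 15; reducing to Smith normal form yields diagonal entries (1,1,1,1,1,1,1,1,1,1,1,1,1,1,1).

Computing H_k = (kernel of ∂_k) / (image of ∂_{k+1}):

  H_2: rank ker ∂_2 − rank ∂_3 = (16 − 15) − 0 = 1, and there is no ∂_3, so H_2 = Z.

(K is a triangulation of the torus T^2.)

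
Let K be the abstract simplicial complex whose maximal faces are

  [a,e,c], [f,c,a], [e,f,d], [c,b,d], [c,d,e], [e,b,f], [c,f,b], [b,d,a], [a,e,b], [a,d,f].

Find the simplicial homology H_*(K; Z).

H_0 ≅ Z,  H_1 ≅ Z/2,  H_2 = 0.

Order the vertices as a < b < c < d < e < f. Listing each simplex with vertices in this order, K has dimension 2 with simplices:

  0-simplices (6): a, b, c, d, e, f
  1-simplices (15): ab, ac, ad, ae, af, bc, bd, be, bf, cd, ce, cf, de, df, ef
  2-simplices (10): abd, abe, ace, acf, adf, bcd, bcf, bef, cde, def

giving chain groups C_0 ≅ Z^6, C_1 ≅ Z^15, C_2 ≅ Z^10.

The boundary map ∂_1: C_1 → C_0 is given by ∂[p,q] = [q] − [p]. For instance
  ∂de = e − d.
As a 6×15 matrix over Z this has rank 5, with invariant factors (1,1,1,1,1).

The boundary map ∂_2: C_2 → C_1 maps a triangle to the signed sum of its edges. For instance
  ∂bcf = cf − bf + bc,
  ∂def = ef − df + de.
As a 15×10 matrix over Z this has rank 10, with invariant factors (1,1,1,1,1,1,1,1,1,2).

From H_k ≅ ker(∂_k) / im(∂_{k+1}) we obtain:

  H_0: rank C_0 − rank ∂_1 = 6 − 5 = 1, and the invariant factors of ∂_1 are all 1, so H_0 = Z.
  H_1: rank ker ∂_1 − rank ∂_2 = (15 − 5) − 10 = 0, and ∂_2 has invariant factor 2 > 1, so H_1 = Z/2.
  H_2: rank ker ∂_2 − rank ∂_3 = (10 − 10) − 0 = 0, and there is no ∂_3, so H_2 = 0.

As a check, the Euler characteristic is 6 − 15 + 10 = 1, which agrees with 1 − 0 + 0 = 1.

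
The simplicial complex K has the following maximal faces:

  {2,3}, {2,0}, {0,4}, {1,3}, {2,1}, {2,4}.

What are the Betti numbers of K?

We work with the vertex ordering 0 < 1 < 2 < 3 < 4. The simplices of K, each written with vertices in increasing order, are:

  0-simplices (5): [0], [1], [2], [3], [4]
  1-simplices (6): [0,2], [0,4], [1,2], [1,3], [2,3], [2,4]

so the chain groups are C_0 ≅ Z^5, C_1 ≅ Z^6.

∂_1: C_1 → C_0 maps an edge to its endpoints' difference, ∂[p,q] = q − p.
The resulting 5×6 matrix has rank 4, and its Smith normal form has invariant factors (1,1,1,1).

Reading off H_k = ker ∂_k / im ∂_{k+1}:

  H_0: rank C_0 − rank ∂_1 = 5 − 4 = 1, and the invariant factors of ∂_1 are all 1, so H_0 = Z.
  H_1: rank ker ∂_1 − rank ∂_2 = (6 − 4) − 0 = 2, and there is no ∂_2, so H_1 = Z^2.

Hence the Betti numbers are b_0 = 1, b_1 = 2.

b_0 = 1, b_1 = 2.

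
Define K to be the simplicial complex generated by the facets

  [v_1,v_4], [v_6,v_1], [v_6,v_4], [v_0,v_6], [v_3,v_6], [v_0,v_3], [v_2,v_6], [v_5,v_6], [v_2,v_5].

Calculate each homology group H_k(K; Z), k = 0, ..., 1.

H_0 = Z,  H_1 = Z^3.

We work with the vertex ordering v_0 < v_1 < v_2 < v_3 < v_4 < v_5 < v_6. The simplices of K, each written with vertices in increasing order, are:

  0-simplices (7): [v_0], [v_1], [v_2], [v_3], [v_4], [v_5], [v_6]
  1-simplices (9): [v_0,v_3], [v_0,v_6], [v_1,v_4], [v_1,v_6], [v_2,v_5], [v_2,v_6], [v_3,v_6], [v_4,v_6], [v_5,v_6]

giving chain groups C_0 ≅ Z^7, C_1 ≅ Z^9.

∂_1: C_1 → C_0 sends each edge [p,q] (with p < q) to q − p.
This gives a 7×9 integer matrix of rank 6; reducing to Smith normal form yields diagonal entries (1,1,1,1,1,1).

Now H_k = ker ∂_k / im ∂_{k+1}, so:

  H_0: rank C_0 − rank ∂_1 = 7 − 6 = 1, and the invariant factors of ∂_1 are all 1, so H_0 = Z.
  H_1: rank ker ∂_1 − rank ∂_2 = (9 − 6) − 0 = 3, and there is no ∂_2, so H_1 = Z^3.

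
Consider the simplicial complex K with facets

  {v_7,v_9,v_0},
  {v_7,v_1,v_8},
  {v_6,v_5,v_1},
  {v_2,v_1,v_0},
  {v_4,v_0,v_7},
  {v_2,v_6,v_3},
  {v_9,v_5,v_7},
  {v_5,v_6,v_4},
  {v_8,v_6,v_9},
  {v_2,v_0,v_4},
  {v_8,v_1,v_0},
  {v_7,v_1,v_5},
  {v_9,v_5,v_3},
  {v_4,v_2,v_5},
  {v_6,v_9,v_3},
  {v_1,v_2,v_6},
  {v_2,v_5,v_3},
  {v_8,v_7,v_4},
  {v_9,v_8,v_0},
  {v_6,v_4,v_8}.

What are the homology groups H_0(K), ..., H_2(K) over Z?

H_0 = Z,  H_1 = Z ⊕ Z/2,  H_2 = 0.

Fix the vertex order v_0 < v_1 < v_2 < v_3 < v_4 < v_5 < v_6 < v_7 < v_8 < v_9 and write every simplex with vertices in increasing order. Then dim K = 2 and the simplices of K are:

  0-simplices (10): [v_0], [v_1], [v_2], [v_3], [v_4], [v_5], [v_6], [v_7], [v_8], [v_9]
  1-simplices (30): (30 of them)
  2-simplices (20): (20 of them)

Hence C_0 ≅ Z^10, C_1 ≅ Z^30, C_2 ≅ Z^20.

∂_1: C_1 → C_0 maps an edge to its endpoints' difference, ∂[p,q] = q − p. For instance
  ∂[v_5,v_6] = [v_6] − [v_5].
This gives a 10×30 integer matrix of rank 9; reducing to Smith normal form yields diagonal entries (1,1,1,1,1,1,1,1,1).

∂_2: C_2 → C_1 sends each 2-simplex [p,q,r] to [q,r] − [p,r] + [p,q]. For instance
  ∂[v_2,v_3,v_5] = [v_3,v_5] − [v_2,v_5] + [v_2,v_3],
  ∂[v_0,v_1,v_2] = [v_1,v_2] − [v_0,v_2] + [v_0,v_1].
The 30×20 boundary matrix has rank 20 and Smith normal form diag(1,1,1,1,1,1,1,1,1,1,1,1,1,1,1,1,1,1,1,2).

Reading off H_k = ker ∂_k / im ∂_{k+1}:

  H_0: rank C_0 − rank ∂_1 = 10 − 9 = 1, and the invariant factors of ∂_1 are all 1, so H_0 = Z.
  H_1: rank ker ∂_1 − rank ∂_2 = (30 − 9) − 20 = 1, and ∂_2 has invariant factor 2 > 1, so H_1 = Z ⊕ Z/2.
  H_2: rank ker ∂_2 − rank ∂_3 = (20 − 20) − 0 = 0, and there is no ∂_3, so H_2 = 0.

(K is a triangulation of the Klein bottle.)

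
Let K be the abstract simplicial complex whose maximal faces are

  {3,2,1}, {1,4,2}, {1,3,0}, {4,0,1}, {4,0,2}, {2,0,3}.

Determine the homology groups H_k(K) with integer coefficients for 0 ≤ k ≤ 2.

H_0 = Z,  H_1 = 0,  H_2 = Z.

Take the total order 0 < 1 < 2 < 3 < 4 on the vertex set. Then K (dimension 2) consists of the simplices:

  0-simplices (5): [0], [1], [2], [3], [4]
  1-simplices (9): [0,1], [0,2], [0,3], [0,4], [1,2], [1,3], [1,4], [2,3], [2,4]
  2-simplices (6): [0,1,3], [0,1,4], [0,2,3], [0,2,4], [1,2,3], [1,2,4]

giving chain groups C_0 ≅ Z^5, C_1 ≅ Z^9, C_2 ≅ Z^6.

Boundary ∂_1: C_1 → C_0 maps an edge to its endpoints' difference, ∂[p,q] = q − p.
The 5×9 boundary matrix has rank 4 and Smith normal form diag(1,1,1,1).

The boundary map ∂_2: C_2 → C_1 maps a triangle to the signed sum of its edges. For instance
  ∂[1,2,3] = [2,3] − [1,3] + [1,2],
  ∂[0,1,4] = [1,4] − [0,4] + [0,1].
This gives a 9×6 integer matrix of rank 5; reducing to Smith normal form yields diagonal entries (1,1,1,1,1).

Reading off H_k = ker ∂_k / im ∂_{k+1}:

  H_0: rank C_0 − rank ∂_1 = 5 − 4 = 1, and the invariant factors of ∂_1 are all 1, so H_0 ≅ Z.
  H_1: rank ker ∂_1 − rank ∂_2 = (9 − 4) − 5 = 0, and the invariant factors of ∂_2 are all 1, so H_1 ≅ 0.
  H_2: rank ker ∂_2 − rank ∂_3 = (6 − 5) − 0 = 1, and there is no ∂_3, so H_2 ≅ Z.

As a check, the Euler characteristic is 5 − 9 + 6 = 2, which agrees with 1 − 0 + 1 = 2.
(K is a triangulation of the 2-sphere S^2.)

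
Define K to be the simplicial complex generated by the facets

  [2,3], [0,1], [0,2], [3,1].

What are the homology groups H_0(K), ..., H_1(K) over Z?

We work with the vertex ordering 0 < 1 < 2 < 3. The simplices of K, each written with vertices in increasing order, are:

  0-simplices (4): [0], [1], [2], [3]
  1-simplices (4): [0,1], [0,2], [1,3], [2,3]

so the chain groups are C_0 ≅ Z^4, C_1 ≅ Z^4.

∂_1: C_1 → C_0 sends each edge [p,q] (with p < q) to q − p. For instance
  ∂[1,3] = [3] − [1].
The 4×4 boundary matrix has rank 3 and Smith normal form diag(1,1,1).

Computing H_k = (kernel of ∂_k) / (image of ∂_{k+1}):

  H_0: rank C_0 − rank ∂_1 = 4 − 3 = 1, and the invariant factors of ∂_1 are all 1, so H_0 = Z.
  H_1: rank ker ∂_1 − rank ∂_2 = (4 − 3) − 0 = 1, and there is no ∂_2, so H_1 = Z.

(K is a triangulation of the circle S^1.)

H_0 ≅ Z,  H_1 ≅ Z.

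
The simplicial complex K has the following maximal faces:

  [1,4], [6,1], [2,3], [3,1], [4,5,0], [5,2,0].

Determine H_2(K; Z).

H_2 = 0.

Take the total order 0 < 1 < 2 < 3 < 4 < 5 < 6 on the vertex set. Then K (dimension 2) consists of the simplices:

  0-simplices (7): [0], [1], [2], [3], [4], [5], [6]
  1-simplices (9): [0,2], [0,4], [0,5], [1,3], [1,4], [1,6], [2,3], [2,5], [4,5]
  2-simplices (2): [0,2,5], [0,4,5]

so the chain groups are C_0 ≅ Z^7, C_1 ≅ Z^9, C_2 ≅ Z^2.

The boundary map ∂_1: C_1 → C_0 is given by ∂[p,q] = [q] − [p].
As a 7×9 matrix over Z this has rank 6, with invariant factors (1,1,1,1,1,1).

Boundary ∂_2: C_2 → C_1 sends each 2-simplex [p,q,r] to [q,r] − [p,r] + [p,q]. For instance
  ∂[0,4,5] = [4,5] − [0,5] + [0,4],
  ∂[0,2,5] = [2,5] − [0,5] + [0,2].
This gives a 9×2 integer matrix of rank 2; reducing to Smith normal form yields diagonal entries (1,1).

Reading off H_k = ker ∂_k / im ∂_{k+1}:

  H_2: rank ker ∂_2 − rank ∂_3 = (2 − 2) − 0 = 0, and there is no ∂_3, so H_2 ≅ 0.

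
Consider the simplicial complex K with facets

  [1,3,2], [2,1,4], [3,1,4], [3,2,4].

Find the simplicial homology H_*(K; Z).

H_0 = Z,  H_1 = 0,  H_2 = Z.

Take the total order 1 < 2 < 3 < 4 on the vertex set. Then K (dimension 2) consists of the simplices:

  0-simplices (4): [1], [2], [3], [4]
  1-simplices (6): [1,2], [1,3], [1,4], [2,3], [2,4], [3,4]
  2-simplices (4): [1,2,3], [1,2,4], [1,3,4], [2,3,4]

Hence C_0 ≅ Z^4, C_1 ≅ Z^6, C_2 ≅ Z^4.

∂_1: C_1 → C_0 is given by ∂[p,q] = [q] − [p]. For instance
  ∂[3,4] = [4] − [3].
The 4×6 boundary matrix has rank 3 and Smith normal form diag(1,1,1).

The boundary map ∂_2: C_2 → C_1 maps a triangle to the signed sum of its edges. For instance
  ∂[1,3,4] = [3,4] − [1,4] + [1,3],
  ∂[1,2,4] = [2,4] − [1,4] + [1,2].
This gives a 6×4 integer matrix of rank 3; reducing to Smith normal form yields diagonal entries (1,1,1).

From H_k ≅ ker(∂_k) / im(∂_{k+1}) we obtain:

  H_0: rank C_0 − rank ∂_1 = 4 − 3 = 1, and the invariant factors of ∂_1 are all 1, so H_0 = Z.
  H_1: rank ker ∂_1 − rank ∂_2 = (6 − 3) − 3 = 0, and the invariant factors of ∂_2 are all 1, so H_1 = 0.
  H_2: rank ker ∂_2 − rank ∂_3 = (4 − 3) − 0 = 1, and there is no ∂_3, so H_2 = Z.

As a check, the Euler characteristic is 4 − 6 + 4 = 2, which agrees with 1 − 0 + 1 = 2.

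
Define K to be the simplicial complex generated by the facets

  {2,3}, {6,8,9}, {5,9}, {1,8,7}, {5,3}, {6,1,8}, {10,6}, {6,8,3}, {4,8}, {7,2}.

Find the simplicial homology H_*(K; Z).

H_0 ≅ Z,  H_1 ≅ Z^2,  H_2 = 0.

Fix the vertex order 1 < 2 < 3 < 4 < 5 < 6 < 7 < 8 < 9 < 10 and write every simplex with vertices in increasing order. Then dim K = 2 and the simplices of K are:

  0-simplices (10): [1], [2], [3], [4], [5], [6], [7], [8], [9], [10]
  1-simplices (15): [1,6], [1,7], [1,8], [2,3], [2,7], [3,5], [3,6], [3,8], [4,8], [5,9], [6,8], [6,9], [6,10], [7,8], [8,9]
  2-simplices (4): [1,6,8], [1,7,8], [3,6,8], [6,8,9]

so the chain groups are C_0 ≅ Z^10, C_1 ≅ Z^15, C_2 ≅ Z^4.

The boundary map ∂_1: C_1 → C_0 is given by ∂[p,q] = [q] − [p].
This gives a 10×15 integer matrix of rank 9; reducing to Smith normal form yields diagonal entries (1,1,1,1,1,1,1,1,1).

The boundary map ∂_2: C_2 → C_1 maps a triangle to the signed sum of its edges. For instance
  ∂[3,6,8] = [6,8] − [3,8] + [3,6],
  ∂[6,8,9] = [8,9] − [6,9] + [6,8].
As a 15×4 matrix over Z this has rank 4, with invariant factors (1,1,1,1).

Computing H_k = (kernel of ∂_k) / (image of ∂_{k+1}):

  H_0: rank C_0 − rank ∂_1 = 10 − 9 = 1, and the invariant factors of ∂_1 are all 1, so H_0 ≅ Z.
  H_1: rank ker ∂_1 − rank ∂_2 = (15 − 9) − 4 = 2, and the invariant factors of ∂_2 are all 1, so H_1 ≅ Z^2.
  H_2: rank ker ∂_2 − rank ∂_3 = (4 − 4) − 0 = 0, and there is no ∂_3, so H_2 ≅ 0.

As a check, the Euler characteristic is 10 − 15 + 4 = -1, which agrees with 1 − 2 + 0 = -1.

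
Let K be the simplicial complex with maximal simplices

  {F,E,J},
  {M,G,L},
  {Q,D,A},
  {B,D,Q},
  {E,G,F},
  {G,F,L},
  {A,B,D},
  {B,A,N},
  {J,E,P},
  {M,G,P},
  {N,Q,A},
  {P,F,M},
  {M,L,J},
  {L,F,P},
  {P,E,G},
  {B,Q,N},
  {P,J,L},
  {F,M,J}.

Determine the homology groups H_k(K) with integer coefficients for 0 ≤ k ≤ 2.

H_0 ≅ Z^2,  H_1 ≅ Z_2,  H_2 ≅ Z.

We work with the vertex ordering A < B < D < E < F < G < J < L < M < N < P < Q. The simplices of K, each written with vertices in increasing order, are:

  0-simplices (12): A, B, D, E, F, G, J, L, M, N, P, Q
  1-simplices (27): AB, AD, AN, AQ, BD, BN, BQ, DQ, EF, EG, EJ, EP, FG, FJ, FL, FM, FP, GL, GM, GP, JL, JM, JP, LM, LP, MP, NQ
  2-simplices (18): ABD, ABN, ADQ, ANQ, BDQ, BNQ, EFG, EFJ, EGP, EJP, FGL, FJM, FLP, FMP, GLM, GMP, JLM, JLP

giving chain groups C_0 ≅ Z^12, C_1 ≅ Z^27, C_2 ≅ Z^18.

∂_1: C_1 → C_0 sends each edge [p,q] (with p < q) to q − p. For instance
  ∂AD = D − A.
The resulting 12×27 matrix has rank 10, and its Smith normal form has invariant factors (1,1,1,1,1,1,1,1,1,1).

∂_2: C_2 → C_1 sends each 2-simplex [p,q,r] to [q,r] − [p,r] + [p,q]. For instance
  ∂ADQ = DQ − AQ + AD,
  ∂JLM = LM − JM + JL.
The resulting 27×18 matrix has rank 17, and its Smith normal form has invariant factors (1,1,1,1,1,1,1,1,1,1,1,1,1,1,1,1,2).

Reading off H_k = ker ∂_k / im ∂_{k+1}:

  H_0: rank C_0 − rank ∂_1 = 12 − 10 = 2, and the invariant factors of ∂_1 are all 1, so H_0 ≅ Z^2.
  H_1: rank ker ∂_1 − rank ∂_2 = (27 − 10) − 17 = 0, and ∂_2 has invariant factor 2 > 1, so H_1 ≅ Z_2.
  H_2: rank ker ∂_2 − rank ∂_3 = (18 − 17) − 0 = 1, and there is no ∂_3, so H_2 ≅ Z.

As a check, the Euler characteristic is 12 − 27 + 18 = 3, which agrees with 2 − 0 + 1 = 3.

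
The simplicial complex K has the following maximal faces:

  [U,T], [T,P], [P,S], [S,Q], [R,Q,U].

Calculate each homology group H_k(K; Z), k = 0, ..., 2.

Order the vertices as P < Q < R < S < T < U. Listing each simplex with vertices in this order, K has dimension 2 with simplices:

  0-simplices (6): P, Q, R, S, T, U
  1-simplices (7): PS, PT, QR, QS, QU, RU, TU
  2-simplices (1): QRU

giving chain groups C_0 ≅ Z^6, C_1 ≅ Z^7, C_2 ≅ Z^1.

Boundary ∂_1: C_1 → C_0 sends each edge [p,q] (with p < q) to q − p. For instance
  ∂QR = R − Q.
As a 6×7 matrix over Z this has rank 5, with invariant factors (1,1,1,1,1).

∂_2: C_2 → C_1 maps a triangle to the signed sum of its edges. For instance
  ∂QRU = RU − QU + QR.
The 7×1 boundary matrix has rank 1 and Smith normal form diag(1).

Now H_k = ker ∂_k / im ∂_{k+1}, so:

  H_0: rank C_0 − rank ∂_1 = 6 − 5 = 1, and the invariant factors of ∂_1 are all 1, so H_0 ≅ Z.
  H_1: rank ker ∂_1 − rank ∂_2 = (7 − 5) − 1 = 1, and the invariant factors of ∂_2 are all 1, so H_1 ≅ Z.
  H_2: rank ker ∂_2 − rank ∂_3 = (1 − 1) − 0 = 0, and there is no ∂_3, so H_2 ≅ 0.

H_0 = Z,  H_1 = Z,  H_2 = 0.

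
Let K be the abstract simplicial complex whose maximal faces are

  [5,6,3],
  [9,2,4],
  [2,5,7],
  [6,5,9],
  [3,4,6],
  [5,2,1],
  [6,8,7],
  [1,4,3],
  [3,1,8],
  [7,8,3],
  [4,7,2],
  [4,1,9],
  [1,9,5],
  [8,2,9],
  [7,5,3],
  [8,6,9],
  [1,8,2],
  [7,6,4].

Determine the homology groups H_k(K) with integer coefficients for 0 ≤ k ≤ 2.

Fix the vertex order 1 < 2 < 3 < 4 < 5 < 6 < 7 < 8 < 9 and write every simplex with vertices in increasing order. Then dim K = 2 and the simplices of K are:

  0-simplices (9): [1], [2], [3], [4], [5], [6], [7], [8], [9]
  1-simplices (27): (27 of them)
  2-simplices (18): [1,2,5], [1,2,8], [1,3,4], [1,3,8], [1,4,9], [1,5,9], [2,4,7], [2,4,9], [2,5,7], [2,8,9], [3,4,6], [3,5,6], [3,5,7], [3,7,8], [4,6,7], [5,6,9], [6,7,8], [6,8,9]

Hence C_0 ≅ Z^9, C_1 ≅ Z^27, C_2 ≅ Z^18.

Boundary ∂_1: C_1 → C_0 maps an edge to its endpoints' difference, ∂[p,q] = q − p.
This gives a 9×27 integer matrix of rank 8; reducing to Smith normal form yields diagonal entries (1,1,1,1,1,1,1,1).

The boundary map ∂_2: C_2 → C_1 sends each 2-simplex [p,q,r] to [q,r] − [p,r] + [p,q]. For instance
  ∂[6,7,8] = [7,8] − [6,8] + [6,7],
  ∂[5,6,9] = [6,9] − [5,9] + [5,6].
The 27×18 boundary matrix has rank 18 and Smith normal form diag(1,1,1,1,1,1,1,1,1,1,1,1,1,1,1,1,1,2).

From H_k ≅ ker(∂_k) / im(∂_{k+1}) we obtain:

  H_0: rank C_0 − rank ∂_1 = 9 − 8 = 1, and the invariant factors of ∂_1 are all 1, so H_0 ≅ Z.
  H_1: rank ker ∂_1 − rank ∂_2 = (27 − 8) − 18 = 1, and ∂_2 has invariant factor 2 > 1, so H_1 ≅ Z ⊕ Z/2.
  H_2: rank ker ∂_2 − rank ∂_3 = (18 − 18) − 0 = 0, and there is no ∂_3, so H_2 ≅ 0.

(K is a triangulation of the Klein bottle.)

H_0 = Z,  H_1 = Z ⊕ Z/2,  H_2 = 0.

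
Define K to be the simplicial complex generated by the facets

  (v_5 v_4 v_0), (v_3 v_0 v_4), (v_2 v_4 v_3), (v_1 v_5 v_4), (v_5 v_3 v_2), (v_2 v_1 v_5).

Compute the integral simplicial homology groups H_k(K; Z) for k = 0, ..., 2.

Order the vertices as v_0 < v_1 < v_2 < v_3 < v_4 < v_5. Listing each simplex with vertices in this order, K has dimension 2 with simplices:

  0-simplices (6): [v_0], [v_1], [v_2], [v_3], [v_4], [v_5]
  1-simplices (12): [v_0,v_3], [v_0,v_4], [v_0,v_5], [v_1,v_2], [v_1,v_4], [v_1,v_5], [v_2,v_3], [v_2,v_4], [v_2,v_5], [v_3,v_4], [v_3,v_5], [v_4,v_5]
  2-simplices (6): [v_0,v_3,v_4], [v_0,v_4,v_5], [v_1,v_2,v_5], [v_1,v_4,v_5], [v_2,v_3,v_4], [v_2,v_3,v_5]

so the chain groups are C_0 ≅ Z^6, C_1 ≅ Z^12, C_2 ≅ Z^6.

The boundary map ∂_1: C_1 → C_0 maps an edge to its endpoints' difference, ∂[p,q] = q − p.
The resulting 6×12 matrix has rank 5, and its Smith normal form has invariant factors (1,1,1,1,1).

∂_2: C_2 → C_1 maps a triangle to the signed sum of its edges. For instance
  ∂[v_0,v_3,v_4] = [v_3,v_4] − [v_0,v_4] + [v_0,v_3],
  ∂[v_2,v_3,v_5] = [v_3,v_5] − [v_2,v_5] + [v_2,v_3].
The 12×6 boundary matrix has rank 6 and Smith normal form diag(1,1,1,1,1,1).

From H_k ≅ ker(∂_k) / im(∂_{k+1}) we obtain:

  H_0: rank C_0 − rank ∂_1 = 6 − 5 = 1, and the invariant factors of ∂_1 are all 1, so H_0 ≅ Z.
  H_1: rank ker ∂_1 − rank ∂_2 = (12 − 5) − 6 = 1, and the invariant factors of ∂_2 are all 1, so H_1 ≅ Z.
  H_2: rank ker ∂_2 − rank ∂_3 = (6 − 6) − 0 = 0, and there is no ∂_3, so H_2 ≅ 0.

As a check, the Euler characteristic is 6 − 12 + 6 = 0, which agrees with 1 − 1 + 0 = 0.
(K is a triangulation of the cylinder S^1 x I.)

H_0 ≅ Z,  H_1 ≅ Z,  H_2 = 0.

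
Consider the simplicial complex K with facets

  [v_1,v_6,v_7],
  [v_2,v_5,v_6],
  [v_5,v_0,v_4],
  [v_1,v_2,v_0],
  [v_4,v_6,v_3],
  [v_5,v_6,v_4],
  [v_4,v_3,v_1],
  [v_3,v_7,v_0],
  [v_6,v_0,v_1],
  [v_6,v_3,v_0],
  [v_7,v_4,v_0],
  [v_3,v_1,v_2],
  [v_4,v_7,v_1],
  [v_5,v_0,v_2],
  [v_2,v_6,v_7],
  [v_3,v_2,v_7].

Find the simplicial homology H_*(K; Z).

H_0 = Z,  H_1 = Z^2,  H_2 = Z.

K has 8 vertices, 24 edges, 16 triangles.
rank ∂_0 = 0, rank ∂_1 = 7 ⇒ b_0 = 8 − 0 − 7 = 1; all invariant factors of ∂_1 are 1 so no torsion. So H_0 = Z.
rank ∂_1 = 7, rank ∂_2 = 15 ⇒ b_1 = 24 − 7 − 15 = 2; all invariant factors of ∂_2 are 1 so no torsion. So H_1 = Z^2.
rank ∂_2 = 15, rank ∂_3 = 0 ⇒ b_2 = 16 − 15 − 0 = 1. So H_2 = Z.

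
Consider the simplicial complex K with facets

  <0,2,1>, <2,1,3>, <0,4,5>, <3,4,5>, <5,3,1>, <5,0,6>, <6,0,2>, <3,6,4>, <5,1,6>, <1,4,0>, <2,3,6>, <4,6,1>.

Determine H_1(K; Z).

Take the total order 0 < 1 < 2 < 3 < 4 < 5 < 6 on the vertex set. Then K (dimension 2) consists of the simplices:

  0-simplices (7): [0], [1], [2], [3], [4], [5], [6]
  1-simplices (18): [0,1], [0,2], [0,4], [0,5], [0,6], [1,2], [1,3], [1,4], [1,5], [1,6], [2,3], [2,6], [3,4], [3,5], [3,6], [4,5], [4,6], [5,6]
  2-simplices (12): [0,1,2], [0,1,4], [0,2,6], [0,4,5], [0,5,6], [1,2,3], [1,3,5], [1,4,6], [1,5,6], [2,3,6], [3,4,5], [3,4,6]

giving chain groups C_0 ≅ Z^7, C_1 ≅ Z^18, C_2 ≅ Z^12.

∂_1: C_1 → C_0 maps an edge to its endpoints' difference, ∂[p,q] = q − p. For instance
  ∂[0,5] = [5] − [0].
This gives a 7×18 integer matrix of rank 6; reducing to Smith normal form yields diagonal entries (1,1,1,1,1,1).

∂_2: C_2 → C_1 maps a triangle to the signed sum of its edges. For instance
  ∂[3,4,5] = [4,5] − [3,5] + [3,4],
  ∂[0,1,2] = [1,2] − [0,2] + [0,1].
The 18×12 boundary matrix has rank 12 and Smith normal form diag(1,1,1,1,1,1,1,1,1,1,1,2).

Reading off H_k = ker ∂_k / im ∂_{k+1}:

  H_1: rank ker ∂_1 − rank ∂_2 = (18 − 6) − 12 = 0, and ∂_2 has invariant factor 2 > 1, so H_1 ≅ Z_2.

(K is a triangulation of the real projective plane RP^2.)

H_1 ≅ Z_2.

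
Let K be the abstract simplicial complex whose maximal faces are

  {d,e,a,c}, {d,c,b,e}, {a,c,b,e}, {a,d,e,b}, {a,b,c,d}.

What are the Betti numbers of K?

b_0 = 1, b_1 = 0, b_2 = 0, b_3 = 1.

Order the vertices as a < b < c < d < e. Listing each simplex with vertices in this order, K has dimension 3 with simplices:

  0-simplices (5): a, b, c, d, e
  1-simplices (10): ab, ac, ad, ae, bc, bd, be, cd, ce, de
  2-simplices (10): abc, abd, abe, acd, ace, ade, bcd, bce, bde, cde
  3-simplices (5): abcd, abce, abde, acde, bcde

Hence C_0 ≅ Z^5, C_1 ≅ Z^10, C_2 ≅ Z^10, C_3 ≅ Z^5.

The boundary map ∂_1: C_1 → C_0 maps an edge to its endpoints' difference, ∂[p,q] = q − p. For instance
  ∂cd = d − c.
As a 5×10 matrix over Z this has rank 4, with invariant factors (1,1,1,1).

Boundary ∂_2: C_2 → C_1 maps a triangle to the signed sum of its edges. For instance
  ∂bde = de − be + bd,
  ∂abc = bc − ac + ab.
The 10×10 boundary matrix has rank 6 and Smith normal form diag(1,1,1,1,1,1).

Boundary ∂_3: C_3 → C_2 sends each 3-simplex σ to the alternating sum Σ_i (−1)^i (σ with its i-th vertex removed). For instance
  ∂abcd = bcd − acd + abd − abc,
  ∂bcde = cde − bde + bce − bcd.
The 10×5 boundary matrix has rank 4 and Smith normal form diag(1,1,1,1).

Reading off H_k = ker ∂_k / im ∂_{k+1}:

  H_0: rank C_0 − rank ∂_1 = 5 − 4 = 1, and the invariant factors of ∂_1 are all 1, so H_0 = Z.
  H_1: rank ker ∂_1 − rank ∂_2 = (10 − 4) − 6 = 0, and the invariant factors of ∂_2 are all 1, so H_1 = 0.
  H_2: rank ker ∂_2 − rank ∂_3 = (10 − 6) − 4 = 0, and the invariant factors of ∂_3 are all 1, so H_2 = 0.
  H_3: rank ker ∂_3 − rank ∂_4 = (5 − 4) − 0 = 1, and there is no ∂_4, so H_3 = Z.

As a check, the Euler characteristic is 5 − 10 + 10 − 5 = 0, which agrees with 1 − 0 + 0 − 1 = 0.

Hence the Betti numbers are b_0 = 1, b_1 = 0, b_2 = 0, b_3 = 1.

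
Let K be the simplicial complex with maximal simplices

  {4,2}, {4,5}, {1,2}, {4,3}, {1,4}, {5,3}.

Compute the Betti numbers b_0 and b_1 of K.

K has 5 vertices, 6 edges.
rank ∂_0 = 0, rank ∂_1 = 4 ⇒ b_0 = 5 − 0 − 4 = 1; all invariant factors of ∂_1 are 1 so no torsion. So H_0 ≅ Z.
rank ∂_1 = 4, rank ∂_2 = 0 ⇒ b_1 = 6 − 4 − 0 = 2. So H_1 ≅ Z^2.

b_0 = 1, b_1 = 2.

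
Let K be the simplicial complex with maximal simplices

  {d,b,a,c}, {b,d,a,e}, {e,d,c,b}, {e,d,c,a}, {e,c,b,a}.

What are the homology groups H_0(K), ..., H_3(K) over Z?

H_0 = Z,  H_1 = 0,  H_2 = 0,  H_3 = Z.

K has 5 vertices, 10 edges, 10 triangles, 5 3-simplices.
rank ∂_0 = 0, rank ∂_1 = 4 ⇒ b_0 = 5 − 0 − 4 = 1; all invariant factors of ∂_1 are 1 so no torsion. So H_0 = Z.
rank ∂_1 = 4, rank ∂_2 = 6 ⇒ b_1 = 10 − 4 − 6 = 0; all invariant factors of ∂_2 are 1 so no torsion. So H_1 = 0.
rank ∂_2 = 6, rank ∂_3 = 4 ⇒ b_2 = 10 − 6 − 4 = 0; all invariant factors of ∂_3 are 1 so no torsion. So H_2 = 0.
rank ∂_3 = 4, rank ∂_4 = 0 ⇒ b_3 = 5 − 4 − 0 = 1. So H_3 = Z.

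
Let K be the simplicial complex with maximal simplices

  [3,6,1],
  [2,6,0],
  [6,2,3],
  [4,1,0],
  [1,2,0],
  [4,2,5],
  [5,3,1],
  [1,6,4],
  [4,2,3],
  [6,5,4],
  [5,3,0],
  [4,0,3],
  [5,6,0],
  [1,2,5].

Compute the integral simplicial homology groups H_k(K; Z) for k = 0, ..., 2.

H_0 ≅ Z,  H_1 ≅ Z^2,  H_2 ≅ Z.

Fix the vertex order 0 < 1 < 2 < 3 < 4 < 5 < 6 and write every simplex with vertices in increasing order. Then dim K = 2 and the simplices of K are:

  0-simplices (7): [0], [1], [2], [3], [4], [5], [6]
  1-simplices (21): [0,1], [0,2], [0,3], [0,4], [0,5], [0,6], [1,2], [1,3], [1,4], [1,5], [1,6], [2,3], [2,4], [2,5], [2,6], [3,4], [3,5], [3,6], [4,5], [4,6], [5,6]
  2-simplices (14): [0,1,2], [0,1,4], [0,2,6], [0,3,4], [0,3,5], [0,5,6], [1,2,5], [1,3,5], [1,3,6], [1,4,6], [2,3,4], [2,3,6], [2,4,5], [4,5,6]

Hence C_0 ≅ Z^7, C_1 ≅ Z^21, C_2 ≅ Z^14.

The boundary map ∂_1: C_1 → C_0 maps an edge to its endpoints' difference, ∂[p,q] = q − p. For instance
  ∂[0,3] = [3] − [0].
As a 7×21 matrix over Z this has rank 6, with invariant factors (1,1,1,1,1,1).

The boundary map ∂_2: C_2 → C_1 maps a triangle to the signed sum of its edges. For instance
  ∂[1,2,5] = [2,5] − [1,5] + [1,2],
  ∂[2,3,6] = [3,6] − [2,6] + [2,3].
The resulting 21×14 matrix has rank 13, and its Smith normal form has invariant factors (1,1,1,1,1,1,1,1,1,1,1,1,1).

Computing H_k = (kernel of ∂_k) / (image of ∂_{k+1}):

  H_0: rank C_0 − rank ∂_1 = 7 − 6 = 1, and the invariant factors of ∂_1 are all 1, so H_0 ≅ Z.
  H_1: rank ker ∂_1 − rank ∂_2 = (21 − 6) − 13 = 2, and the invariant factors of ∂_2 are all 1, so H_1 ≅ Z^2.
  H_2: rank ker ∂_2 − rank ∂_3 = (14 − 13) − 0 = 1, and there is no ∂_3, so H_2 ≅ Z.

(K is a triangulation of the torus T^2.)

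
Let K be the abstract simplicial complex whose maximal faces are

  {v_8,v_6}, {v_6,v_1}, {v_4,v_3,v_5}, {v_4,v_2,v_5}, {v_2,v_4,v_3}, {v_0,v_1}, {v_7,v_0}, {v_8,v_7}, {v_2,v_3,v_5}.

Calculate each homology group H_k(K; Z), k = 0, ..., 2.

Order the vertices as v_0 < v_1 < v_2 < v_3 < v_4 < v_5 < v_6 < v_7 < v_8. Listing each simplex with vertices in this order, K has dimension 2 with simplices:

  0-simplices (9): [v_0], [v_1], [v_2], [v_3], [v_4], [v_5], [v_6], [v_7], [v_8]
  1-simplices (11): [v_0,v_1], [v_0,v_7], [v_1,v_6], [v_2,v_3], [v_2,v_4], [v_2,v_5], [v_3,v_4], [v_3,v_5], [v_4,v_5], [v_6,v_8], [v_7,v_8]
  2-simplices (4): [v_2,v_3,v_4], [v_2,v_3,v_5], [v_2,v_4,v_5], [v_3,v_4,v_5]

so the chain groups are C_0 ≅ Z^9, C_1 ≅ Z^11, C_2 ≅ Z^4.

Boundary ∂_1: C_1 → C_0 sends each edge [p,q] (with p < q) to q − p. For instance
  ∂[v_3,v_4] = [v_4] − [v_3].
This gives a 9×11 integer matrix of rank 7; reducing to Smith normal form yields diagonal entries (1,1,1,1,1,1,1).

∂_2: C_2 → C_1 maps a triangle to the signed sum of its edges. For instance
  ∂[v_2,v_4,v_5] = [v_4,v_5] − [v_2,v_5] + [v_2,v_4],
  ∂[v_2,v_3,v_5] = [v_3,v_5] − [v_2,v_5] + [v_2,v_3].
As a 11×4 matrix over Z this has rank 3, with invariant factors (1,1,1).

Now H_k = ker ∂_k / im ∂_{k+1}, so:

  H_0: rank C_0 − rank ∂_1 = 9 − 7 = 2, and the invariant factors of ∂_1 are all 1, so H_0 ≅ Z^2.
  H_1: rank ker ∂_1 − rank ∂_2 = (11 − 7) − 3 = 1, and the invariant factors of ∂_2 are all 1, so H_1 ≅ Z.
  H_2: rank ker ∂_2 − rank ∂_3 = (4 − 3) − 0 = 1, and there is no ∂_3, so H_2 ≅ Z.

H_0 ≅ Z^2,  H_1 ≅ Z,  H_2 ≅ Z.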